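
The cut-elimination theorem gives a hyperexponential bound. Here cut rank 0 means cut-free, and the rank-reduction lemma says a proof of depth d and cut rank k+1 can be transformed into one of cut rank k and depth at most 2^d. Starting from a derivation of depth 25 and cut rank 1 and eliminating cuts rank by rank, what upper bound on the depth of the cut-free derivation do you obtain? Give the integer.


Each rank reduction sends depth d to at most 2^d; cut rank r needs r reductions.
2_0(25) = 25
2_1(25) = 2^25 = 33554432
Cut-free depth bound = 33554432

33554432


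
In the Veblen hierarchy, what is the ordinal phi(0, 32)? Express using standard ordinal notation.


phi(0, 32):
phi(0, beta) = omega^beta by definition.
phi(0, 32) = omega^32

omega^32


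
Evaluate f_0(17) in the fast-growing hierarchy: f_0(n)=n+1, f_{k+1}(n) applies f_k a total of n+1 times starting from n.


f_0(17) = 17 + 1 = 18

18


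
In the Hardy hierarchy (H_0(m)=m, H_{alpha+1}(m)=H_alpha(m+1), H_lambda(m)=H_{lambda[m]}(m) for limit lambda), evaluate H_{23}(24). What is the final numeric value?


H_23(24):
For finite ordinals k, H_k(n) = n + k (each successor step adds 1).
H_23(24) = 24 + 23 = 47

47


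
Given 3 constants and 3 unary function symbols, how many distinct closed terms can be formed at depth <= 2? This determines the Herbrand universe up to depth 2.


Herbrand terms by depth:
Depth 0: 3 constants
Depth 1: 9 new terms (running total: 12)
Depth 2: 27 new terms (running total: 39)
Total distinct ground terms = 39

39


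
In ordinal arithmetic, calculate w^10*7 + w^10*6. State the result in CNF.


Ordinal addition w^10*7 + w^10*6:
Both terms have the same exponent 10.
w^e*c + w^e*d = w^e*(c+d).
Result = w^10*(7+6) = w^10*13

w^10*13


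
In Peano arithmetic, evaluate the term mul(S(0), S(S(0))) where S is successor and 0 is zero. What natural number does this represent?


mul(S^1(0), S^2(0)):
S^1(0) = 1
S^2(0) = 2
1 * 2 = 2

2


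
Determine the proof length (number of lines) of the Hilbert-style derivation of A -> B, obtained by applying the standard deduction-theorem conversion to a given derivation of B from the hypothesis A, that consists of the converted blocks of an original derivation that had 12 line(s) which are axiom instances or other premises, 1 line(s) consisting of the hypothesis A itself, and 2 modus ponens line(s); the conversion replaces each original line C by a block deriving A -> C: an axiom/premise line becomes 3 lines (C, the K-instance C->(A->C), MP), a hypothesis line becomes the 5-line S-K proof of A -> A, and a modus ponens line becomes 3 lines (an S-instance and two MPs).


Deduction-theorem conversion, block by block:
- 12 axiom/premise lines -> 3 lines each = 36
- 1 hypothesis lines -> 5 lines each (identity proof A->A) = 5
- 2 MP lines -> 3 lines each (S-instance, MP, MP) = 6
Total = 36 + 5 + 6 = 47 lines.

47


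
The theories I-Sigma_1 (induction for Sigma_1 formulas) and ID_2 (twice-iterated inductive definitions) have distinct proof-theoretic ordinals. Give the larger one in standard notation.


Proof-theoretic ordinal of I-Sigma_1 (induction for Sigma_1 formulas): omega^omega
Proof-theoretic ordinal of ID_2 (twice-iterated inductive definitions): psi_0(epsilon_{Omega_2+1})
Comparing: omega^omega < psi_0(epsilon_{Omega_2+1}).
The larger ordinal is psi_0(epsilon_{Omega_2+1}) (from ID_2 (twice-iterated inductive definitions)).

psi_0(epsilon_{Omega_2+1})


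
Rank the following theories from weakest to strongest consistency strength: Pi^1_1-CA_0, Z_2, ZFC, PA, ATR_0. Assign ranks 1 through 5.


Ordering by consistency strength:
1. PA
2. ATR_0
3. Pi^1_1-CA_0
4. Z_2
5. ZFC


Pi^1_1-CA_0=3, Z_2=4, ZFC=5, PA=1, ATR_0=2


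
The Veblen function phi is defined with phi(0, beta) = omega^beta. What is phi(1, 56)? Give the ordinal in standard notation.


phi(1, 56):
phi(1, beta) = epsilon_beta (the beta-th epsilon number).
phi(1, 56) = epsilon_56

epsilon_56


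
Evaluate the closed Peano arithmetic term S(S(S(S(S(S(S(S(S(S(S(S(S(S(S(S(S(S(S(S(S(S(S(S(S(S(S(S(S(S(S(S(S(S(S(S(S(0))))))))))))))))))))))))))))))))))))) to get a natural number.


Counting successors applied to 0:
37 applications of S to 0 = 37

37


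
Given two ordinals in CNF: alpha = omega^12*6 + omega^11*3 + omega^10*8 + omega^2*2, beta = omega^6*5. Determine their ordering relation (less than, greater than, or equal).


Compare term by term from highest exponent:
alpha = omega^12*6 + omega^11*3 + omega^10*8 + omega^2*2
beta = omega^6*5
Term 1: alpha has omega^12*6, beta has omega^6*5
Term 2: alpha has omega^11*3, beta has omega^0*0
Term 3: alpha has omega^10*8, beta has omega^0*0
Term 4: alpha has omega^2*2, beta has omega^0*0
Result: alpha > beta

alpha > beta


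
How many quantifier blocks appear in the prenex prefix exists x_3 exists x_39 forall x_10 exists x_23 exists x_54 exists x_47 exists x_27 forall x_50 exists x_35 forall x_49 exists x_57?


Alternations = 6.
Blocks = alternations + 1 = 7

7


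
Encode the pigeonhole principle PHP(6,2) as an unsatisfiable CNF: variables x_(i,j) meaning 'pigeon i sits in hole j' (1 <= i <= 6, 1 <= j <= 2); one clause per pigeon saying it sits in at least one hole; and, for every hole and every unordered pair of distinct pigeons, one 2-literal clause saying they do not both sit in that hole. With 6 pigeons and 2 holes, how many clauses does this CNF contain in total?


PHP(6,2): 6 pigeons, 2 holes, 6*2 = 12 variables.
- pigeon clauses: one per pigeon -> 6 clauses
- hole clauses: 2 holes * C(6,2) = 2 * 15 -> 30 clauses
Total clauses = 6 + 30 = 36

36


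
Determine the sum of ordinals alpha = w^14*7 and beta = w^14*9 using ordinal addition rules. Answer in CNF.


Ordinal addition w^14*7 + w^14*9:
Both terms have the same exponent 14.
w^e*c + w^e*d = w^e*(c+d).
Result = w^14*(7+9) = w^14*16

w^14*16


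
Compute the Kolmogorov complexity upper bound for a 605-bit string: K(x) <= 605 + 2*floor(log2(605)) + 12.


floor(log2(605)) = 9
2 * 9 = 18
K(x) <= 605 + 18 + 12 = 635

635


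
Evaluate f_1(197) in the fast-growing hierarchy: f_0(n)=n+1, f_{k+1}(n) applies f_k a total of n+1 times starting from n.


f_1(197) = f_0^198(197)
f_0 adds 1 each time, applied 198 times.
f_1(197) = 197 + 198 = 395

395


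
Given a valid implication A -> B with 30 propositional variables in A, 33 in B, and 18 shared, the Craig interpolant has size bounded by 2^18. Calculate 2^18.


Shared atoms = 18
Craig interpolant size bound = 2^18
= 262144

262144


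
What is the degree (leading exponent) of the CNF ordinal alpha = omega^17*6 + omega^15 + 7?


CNF: omega^17*6 + omega^15 + 7
The leading term is omega^17*6, which has exponent 17.

17


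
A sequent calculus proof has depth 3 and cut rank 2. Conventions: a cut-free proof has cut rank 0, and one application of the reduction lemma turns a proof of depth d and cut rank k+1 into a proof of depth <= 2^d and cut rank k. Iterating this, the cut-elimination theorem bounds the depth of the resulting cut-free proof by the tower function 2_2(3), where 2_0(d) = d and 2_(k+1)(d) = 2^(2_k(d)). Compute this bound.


Each rank reduction sends depth d to at most 2^d; cut rank r needs r reductions.
2_0(3) = 3
2_1(3) = 2^3 = 8
2_2(3) = 2^8 = 256
Cut-free depth bound = 256

256


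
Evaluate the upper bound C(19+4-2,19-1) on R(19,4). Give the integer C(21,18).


R(19,4) <= C(19+4-2, 19-1) = C(21, 18)
C(21, 18) = 21! / (18! * 3!)
= 1330

1330


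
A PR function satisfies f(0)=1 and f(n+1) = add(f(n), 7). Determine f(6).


f(0) = 1
f(1) = add(f(0), 7) = add(1, 7) = 8
f(2) = add(f(1), 7) = add(8, 7) = 15
f(3) = add(f(2), 7) = add(15, 7) = 22
f(4) = add(f(3), 7) = add(22, 7) = 29
f(5) = add(f(4), 7) = add(29, 7) = 36
f(6) = add(f(5), 7) = add(36, 7) = 43


43


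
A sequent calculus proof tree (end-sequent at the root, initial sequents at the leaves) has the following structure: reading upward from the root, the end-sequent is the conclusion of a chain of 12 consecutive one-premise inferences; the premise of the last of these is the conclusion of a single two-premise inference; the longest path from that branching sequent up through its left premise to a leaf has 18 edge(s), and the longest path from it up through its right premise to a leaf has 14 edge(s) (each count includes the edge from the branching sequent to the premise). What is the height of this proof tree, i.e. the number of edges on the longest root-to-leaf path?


Longest path through the left premise: 18 edges (measured from the branching sequent)
Longest path through the right premise: 14 edges
Height of the subtree rooted at the branching sequent: max(18, 14) = 18
The branching sequent sits 12 edges above the root (the chain of one-premise inferences), so height = 18 + 12 = 30

30


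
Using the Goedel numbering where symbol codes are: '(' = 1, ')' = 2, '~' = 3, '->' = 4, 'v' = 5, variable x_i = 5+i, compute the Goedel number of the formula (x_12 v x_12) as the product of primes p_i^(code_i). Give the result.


Formula: (x_12 v x_12)
Symbol codes: [1, 17, 5, 17, 2]
Primes: [2, 3, 5, 7, 11]
p_1^1 = 2^1 = 2
p_2^17 = 3^17 = 129140163
p_3^5 = 5^5 = 3125
p_4^17 = 7^17 = 232630513987207
p_5^2 = 11^2 = 121
Product = 22719219011905529495397881250

22719219011905529495397881250


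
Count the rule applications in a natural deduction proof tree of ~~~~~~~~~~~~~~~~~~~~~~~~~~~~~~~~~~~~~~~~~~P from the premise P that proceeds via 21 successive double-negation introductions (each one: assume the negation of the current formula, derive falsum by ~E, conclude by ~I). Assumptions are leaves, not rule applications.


Each double-negation introduction (from C infer ~~C) uses 2 inference nodes: one ~E (C and ~C give falsum) and one ~I (discharge ~C).
21 double negations = 21 * 2 = 42 inference nodes.

42


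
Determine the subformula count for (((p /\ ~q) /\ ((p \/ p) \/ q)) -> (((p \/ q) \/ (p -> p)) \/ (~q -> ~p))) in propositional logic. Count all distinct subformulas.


Formula: (((p /\ ~q) /\ ((p \/ p) \/ q)) -> (((p \/ q) \/ (p -> p)) \/ (~q -> ~p)))
Subformulas found:
  1. q
  2. p
  3. ~p
  4. ~q
  5. (p \/ p)
  6. (p -> p)
  7. (p \/ q)
  8. (p /\ ~q)
  9. (~q -> ~p)
  10. ((p \/ p) \/ q)
  11. ((p \/ q) \/ (p -> p))
  12. ((p /\ ~q) /\ ((p \/ p) \/ q))
  13. (((p \/ q) \/ (p -> p)) \/ (~q -> ~p))
  14. (((p /\ ~q) /\ ((p \/ p) \/ q)) -> (((p \/ q) \/ (p -> p)) \/ (~q -> ~p)))
Total distinct subformulas = 14

14


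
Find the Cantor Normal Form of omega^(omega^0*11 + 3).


omega^(omega^0*11 + 3):
omega^0 = 1, so the exponent is 11 + 3 = 14 (finite ordinal addition).
Result = omega^14, already a single CNF term.

omega^14


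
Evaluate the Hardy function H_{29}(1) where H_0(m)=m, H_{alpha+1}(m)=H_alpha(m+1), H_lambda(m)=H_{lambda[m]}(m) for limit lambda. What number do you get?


H_29(1):
For finite ordinals k, H_k(n) = n + k (each successor step adds 1).
H_29(1) = 1 + 29 = 30

30


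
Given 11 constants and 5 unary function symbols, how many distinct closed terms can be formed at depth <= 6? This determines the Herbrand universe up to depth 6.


Herbrand terms by depth:
Depth 0: 11 constants
Depth 1: 55 new terms (running total: 66)
Depth 2: 275 new terms (running total: 341)
Depth 3: 1375 new terms (running total: 1716)
Depth 4: 6875 new terms (running total: 8591)
Depth 5: 34375 new terms (running total: 42966)
Depth 6: 171875 new terms (running total: 214841)
Total distinct ground terms = 214841

214841


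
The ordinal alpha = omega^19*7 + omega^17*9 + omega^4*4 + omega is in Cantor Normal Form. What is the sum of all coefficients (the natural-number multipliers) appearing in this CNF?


CNF: omega^19*7 + omega^17*9 + omega^4*4 + omega
Coefficients: 7 + 9 + 4 + 1 = 21

21


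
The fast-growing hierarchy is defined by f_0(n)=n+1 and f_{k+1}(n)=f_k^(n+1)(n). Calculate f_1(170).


f_1(170) = f_0^171(170)
f_0 adds 1 each time, applied 171 times.
f_1(170) = 170 + 171 = 341

341


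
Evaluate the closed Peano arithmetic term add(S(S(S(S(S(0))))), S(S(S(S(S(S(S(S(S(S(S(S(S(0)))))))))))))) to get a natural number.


add(S^5(0), S^13(0)):
S^5(0) = 5
S^13(0) = 13
5 + 13 = 18

18


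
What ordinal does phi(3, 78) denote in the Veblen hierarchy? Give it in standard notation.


phi(3, 78):
phi(3, beta) = eta_beta (the beta-th eta number, fixed point of zeta).
phi(3, 78) = eta_78

eta_78


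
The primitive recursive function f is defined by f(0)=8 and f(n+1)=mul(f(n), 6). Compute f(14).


f(0) = 8
f(1) = mul(f(0), 6) = mul(8, 6) = 48
f(2) = mul(f(1), 6) = mul(48, 6) = 288
f(3) = mul(f(2), 6) = mul(288, 6) = 1728
f(4) = mul(f(3), 6) = mul(1728, 6) = 10368
f(5) = mul(f(4), 6) = mul(10368, 6) = 62208
f(6) = mul(f(5), 6) = mul(62208, 6) = 373248
f(7) = mul(f(6), 6) = mul(373248, 6) = 2239488
f(8) = mul(f(7), 6) = mul(2239488, 6) = 13436928
f(9) = mul(f(8), 6) = mul(13436928, 6) = 80621568
f(10) = mul(f(9), 6) = mul(80621568, 6) = 483729408
f(11) = mul(f(10), 6) = mul(483729408, 6) = 2902376448
f(12) = mul(f(11), 6) = mul(2902376448, 6) = 17414258688
f(13) = mul(f(12), 6) = mul(17414258688, 6) = 104485552128
f(14) = mul(f(13), 6) = mul(104485552128, 6) = 626913312768


626913312768


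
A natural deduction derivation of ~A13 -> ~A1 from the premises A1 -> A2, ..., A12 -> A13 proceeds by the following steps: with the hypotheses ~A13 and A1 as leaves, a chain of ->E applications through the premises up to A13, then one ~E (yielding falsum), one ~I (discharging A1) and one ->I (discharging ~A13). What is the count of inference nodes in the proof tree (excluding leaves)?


From hypothesis A1, 12 ->E steps along the 12 premises yield A13.
~E with hypothesis ~A13 gives falsum (1 node); ~I discharging A1 gives ~A1 (1 node); ->I discharging ~A13 gives the goal (1 node).
Total = 12 + 3 = 15 inference nodes.

15


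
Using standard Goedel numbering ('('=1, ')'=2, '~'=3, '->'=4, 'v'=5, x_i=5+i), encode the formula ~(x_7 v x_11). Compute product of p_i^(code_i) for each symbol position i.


Formula: ~(x_7 v x_11)
Symbol codes: [3, 1, 12, 5, 16, 2]
Primes: [2, 3, 5, 7, 11, 13]
p_1^3 = 2^3 = 8
p_2^1 = 3^1 = 3
p_3^12 = 5^12 = 244140625
p_4^5 = 7^5 = 16807
p_5^16 = 11^16 = 45949729863572161
p_6^2 = 13^2 = 169
Product = 764735341166500109634744140625000

764735341166500109634744140625000


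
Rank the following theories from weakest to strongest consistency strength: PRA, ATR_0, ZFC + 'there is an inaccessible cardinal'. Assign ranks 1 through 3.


Ordering by consistency strength:
1. PRA
2. ATR_0
3. ZFC + 'there is an inaccessible cardinal'


PRA=1, ATR_0=2, ZFC + 'there is an inaccessible cardinal'=3


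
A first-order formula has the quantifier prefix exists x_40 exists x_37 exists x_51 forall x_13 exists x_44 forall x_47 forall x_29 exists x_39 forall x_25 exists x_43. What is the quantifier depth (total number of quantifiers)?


Quantifier prefix has 10 quantifier symbols.
Quantifier depth = 10

10


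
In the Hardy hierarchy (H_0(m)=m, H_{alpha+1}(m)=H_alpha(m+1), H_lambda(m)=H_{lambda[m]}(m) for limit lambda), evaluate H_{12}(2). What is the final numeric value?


H_12(2):
For finite ordinals k, H_k(n) = n + k (each successor step adds 1).
H_12(2) = 2 + 12 = 14

14


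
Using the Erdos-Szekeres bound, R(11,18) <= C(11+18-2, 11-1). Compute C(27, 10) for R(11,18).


R(11,18) <= C(11+18-2, 11-1) = C(27, 10)
C(27, 10) = 27! / (10! * 17!)
= 8436285

8436285


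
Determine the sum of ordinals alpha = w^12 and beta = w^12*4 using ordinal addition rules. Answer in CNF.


Ordinal addition w^12 + w^12*4:
Both terms have the same exponent 12.
w^e*c + w^e*d = w^e*(c+d).
Result = w^12*(1+4) = w^12*5

w^12*5


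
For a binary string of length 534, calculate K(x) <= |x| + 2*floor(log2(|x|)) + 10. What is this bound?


floor(log2(534)) = 9
2 * 9 = 18
K(x) <= 534 + 18 + 10 = 562

562


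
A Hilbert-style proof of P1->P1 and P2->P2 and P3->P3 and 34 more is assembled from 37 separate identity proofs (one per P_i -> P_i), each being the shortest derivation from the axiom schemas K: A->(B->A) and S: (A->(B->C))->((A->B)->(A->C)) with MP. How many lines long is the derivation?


The shortest proof of A->A from K and S in the Hilbert calculus has exactly 5 lines:
(1) K instance A->((A->A)->A), (2) S instance, (3) MP on 1,2, (4) K instance A->(A->A), (5) MP on 3,4.
For 37 independent identities: 37 * 5 = 185 lines total.

185


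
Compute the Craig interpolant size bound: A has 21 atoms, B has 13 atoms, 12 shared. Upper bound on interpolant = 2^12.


Shared atoms = 12
Craig interpolant size bound = 2^12
= 4096

4096


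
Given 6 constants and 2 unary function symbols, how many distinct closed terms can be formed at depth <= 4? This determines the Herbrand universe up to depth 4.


Herbrand terms by depth:
Depth 0: 6 constants
Depth 1: 12 new terms (running total: 18)
Depth 2: 24 new terms (running total: 42)
Depth 3: 48 new terms (running total: 90)
Depth 4: 96 new terms (running total: 186)
Total distinct ground terms = 186

186


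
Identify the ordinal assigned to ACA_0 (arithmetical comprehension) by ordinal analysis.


The proof-theoretic ordinal of ACA_0 (arithmetical comprehension) is a standard result in ordinal analysis.
This ordinal is the supremum of order types of primitive recursive well-orderings
that the theory can prove to be well-ordered.
For ACA_0 (arithmetical comprehension), the proof-theoretic ordinal is epsilon_0.

epsilon_0


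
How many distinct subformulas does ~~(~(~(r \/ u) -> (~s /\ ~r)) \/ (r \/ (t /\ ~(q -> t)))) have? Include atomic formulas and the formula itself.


Formula: ~~(~(~(r \/ u) -> (~s /\ ~r)) \/ (r \/ (t /\ ~(q -> t))))
Subformulas found:
  1. r
  2. q
  3. u
  4. s
  5. t
  6. ~r
  7. ~s
  8. (r \/ u)
  9. (q -> t)
  10. ~(q -> t)
  11. ~(r \/ u)
  12. (~s /\ ~r)
  13. (t /\ ~(q -> t))
  14. (r \/ (t /\ ~(q -> t)))
  15. (~(r \/ u) -> (~s /\ ~r))
  16. ~(~(r \/ u) -> (~s /\ ~r))
  17. (~(~(r \/ u) -> (~s /\ ~r)) \/ (r \/ (t /\ ~(q -> t))))
  18. ~(~(~(r \/ u) -> (~s /\ ~r)) \/ (r \/ (t /\ ~(q -> t))))
  19. ~~(~(~(r \/ u) -> (~s /\ ~r)) \/ (r \/ (t /\ ~(q -> t))))
Total distinct subformulas = 19

19


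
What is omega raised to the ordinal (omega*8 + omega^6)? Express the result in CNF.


omega^(omega*8 + omega^6):
In ordinal addition a term is absorbed by a following term of strictly larger exponent: 1 < 6, so omega*8 + omega^6 = omega^6.
omega raised to a CNF ordinal is a single CNF term: Result = omega^(omega^6)

omega^(omega^6)


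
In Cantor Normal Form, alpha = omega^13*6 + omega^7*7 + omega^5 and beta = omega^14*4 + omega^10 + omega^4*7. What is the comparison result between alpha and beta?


Compare term by term from highest exponent:
alpha = omega^13*6 + omega^7*7 + omega^5
beta = omega^14*4 + omega^10 + omega^4*7
Term 1: alpha has omega^13*6, beta has omega^14*4
Term 2: alpha has omega^7*7, beta has omega^10*1
Term 3: alpha has omega^5*1, beta has omega^4*7
Result: alpha < beta

alpha < beta


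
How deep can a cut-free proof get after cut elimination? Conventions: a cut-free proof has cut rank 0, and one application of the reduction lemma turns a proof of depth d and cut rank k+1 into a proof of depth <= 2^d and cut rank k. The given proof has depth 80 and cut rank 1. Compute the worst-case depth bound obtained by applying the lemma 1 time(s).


Each rank reduction sends depth d to at most 2^d; cut rank r needs r reductions.
2_0(80) = 80
2_1(80) = 2^80 = 1208925819614629174706176
Cut-free depth bound = 1208925819614629174706176

1208925819614629174706176


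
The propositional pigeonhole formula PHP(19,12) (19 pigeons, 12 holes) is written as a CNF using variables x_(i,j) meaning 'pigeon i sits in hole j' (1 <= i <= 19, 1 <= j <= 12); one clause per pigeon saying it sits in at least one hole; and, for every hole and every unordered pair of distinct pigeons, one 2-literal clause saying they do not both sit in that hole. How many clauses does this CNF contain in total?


PHP(19,12): 19 pigeons, 12 holes, 19*12 = 228 variables.
- pigeon clauses: one per pigeon -> 19 clauses
- hole clauses: 12 holes * C(19,2) = 12 * 171 -> 2052 clauses
Total clauses = 19 + 2052 = 2071

2071


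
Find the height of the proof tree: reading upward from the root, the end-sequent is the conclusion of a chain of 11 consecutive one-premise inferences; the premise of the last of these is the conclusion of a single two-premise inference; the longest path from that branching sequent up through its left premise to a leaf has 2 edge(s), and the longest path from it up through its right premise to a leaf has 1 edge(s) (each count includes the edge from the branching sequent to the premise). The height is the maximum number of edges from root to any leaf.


Longest path through the left premise: 2 edges (measured from the branching sequent)
Longest path through the right premise: 1 edges
Height of the subtree rooted at the branching sequent: max(2, 1) = 2
The branching sequent sits 11 edges above the root (the chain of one-premise inferences), so height = 2 + 11 = 13

13


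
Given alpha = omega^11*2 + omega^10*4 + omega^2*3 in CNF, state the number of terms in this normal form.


CNF: omega^11*2 + omega^10*4 + omega^2*3
Count the summands separated by '+':
  term 1: omega^11*2
  term 2: omega^10*4
  term 3: omega^2*3
Total terms = 3

3


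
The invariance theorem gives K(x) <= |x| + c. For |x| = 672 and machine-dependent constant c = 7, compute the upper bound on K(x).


K(x) <= |x| + c = 672 + 7 = 679

679


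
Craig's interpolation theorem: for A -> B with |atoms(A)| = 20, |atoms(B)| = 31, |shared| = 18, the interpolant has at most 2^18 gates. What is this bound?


Shared atoms = 18
Craig interpolant size bound = 2^18
= 262144

262144


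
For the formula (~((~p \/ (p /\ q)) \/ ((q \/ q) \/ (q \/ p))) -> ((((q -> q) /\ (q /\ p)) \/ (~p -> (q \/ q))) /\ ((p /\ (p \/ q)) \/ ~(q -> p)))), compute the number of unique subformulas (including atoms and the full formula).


Formula: (~((~p \/ (p /\ q)) \/ ((q \/ q) \/ (q \/ p))) -> ((((q -> q) /\ (q /\ p)) \/ (~p -> (q \/ q))) /\ ((p /\ (p \/ q)) \/ ~(q -> p))))
Subformulas found:
  1. q
  2. p
  3. ~p
  4. (q \/ p)
  5. (q /\ p)
  6. (p /\ q)
  7. (q -> p)
  8. (q -> q)
  9. (p \/ q)
  10. (q \/ q)
  11. ~(q -> p)
  12. (p /\ (p \/ q))
  13. (~p -> (q \/ q))
  14. (~p \/ (p /\ q))
  15. ((q \/ q) \/ (q \/ p))
  16. ((q -> q) /\ (q /\ p))
  17. ((p /\ (p \/ q)) \/ ~(q -> p))
  18. (((q -> q) /\ (q /\ p)) \/ (~p -> (q \/ q)))
  19. ((~p \/ (p /\ q)) \/ ((q \/ q) \/ (q \/ p)))
  20. ~((~p \/ (p /\ q)) \/ ((q \/ q) \/ (q \/ p)))
  21. ((((q -> q) /\ (q /\ p)) \/ (~p -> (q \/ q))) /\ ((p /\ (p \/ q)) \/ ~(q -> p)))
  22. (~((~p \/ (p /\ q)) \/ ((q \/ q) \/ (q \/ p))) -> ((((q -> q) /\ (q /\ p)) \/ (~p -> (q \/ q))) /\ ((p /\ (p \/ q)) \/ ~(q -> p))))
Total distinct subformulas = 22

22


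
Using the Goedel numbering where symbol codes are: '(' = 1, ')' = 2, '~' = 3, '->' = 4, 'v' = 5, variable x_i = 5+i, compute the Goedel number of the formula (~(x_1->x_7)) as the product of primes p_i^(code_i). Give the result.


Formula: (~(x_1->x_7))
Symbol codes: [1, 3, 1, 6, 4, 12, 2, 2]
Primes: [2, 3, 5, 7, 11, 13, 17, 19]
p_1^1 = 2^1 = 2
p_2^3 = 3^3 = 27
p_3^1 = 5^1 = 5
p_4^6 = 7^6 = 117649
p_5^4 = 11^4 = 14641
p_6^12 = 13^12 = 23298085122481
p_7^2 = 17^2 = 289
p_8^2 = 19^2 = 361
Product = 1130441303646568716373475975070

1130441303646568716373475975070


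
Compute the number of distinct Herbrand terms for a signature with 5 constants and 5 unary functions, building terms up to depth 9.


Herbrand terms by depth:
Depth 0: 5 constants
Depth 1: 25 new terms (running total: 30)
Depth 2: 125 new terms (running total: 155)
Depth 3: 625 new terms (running total: 780)
Depth 4: 3125 new terms (running total: 3905)
Depth 5: 15625 new terms (running total: 19530)
Depth 6: 78125 new terms (running total: 97655)
Depth 7: 390625 new terms (running total: 488280)
Depth 8: 1953125 new terms (running total: 2441405)
Depth 9: 9765625 new terms (running total: 12207030)
Total distinct ground terms = 12207030

12207030


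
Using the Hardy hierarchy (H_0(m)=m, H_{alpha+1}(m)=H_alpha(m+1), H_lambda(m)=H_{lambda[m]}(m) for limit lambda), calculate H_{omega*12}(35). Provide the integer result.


H_{omega*12}(35):
For the Hardy hierarchy, H_{omega*k}(n) = 2^k * n.
2^12 = 4096.
4096 * 35 = 143360

143360


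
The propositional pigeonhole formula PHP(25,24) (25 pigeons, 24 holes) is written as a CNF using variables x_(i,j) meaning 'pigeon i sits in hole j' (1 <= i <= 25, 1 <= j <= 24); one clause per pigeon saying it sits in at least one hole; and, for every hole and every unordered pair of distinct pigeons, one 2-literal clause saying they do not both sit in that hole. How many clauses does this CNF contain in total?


PHP(25,24): 25 pigeons, 24 holes, 25*24 = 600 variables.
- pigeon clauses: one per pigeon -> 25 clauses
- hole clauses: 24 holes * C(25,2) = 24 * 300 -> 7200 clauses
Total clauses = 25 + 7200 = 7225

7225


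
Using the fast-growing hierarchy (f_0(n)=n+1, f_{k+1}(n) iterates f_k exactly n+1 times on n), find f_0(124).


f_0(124) = 124 + 1 = 125

125


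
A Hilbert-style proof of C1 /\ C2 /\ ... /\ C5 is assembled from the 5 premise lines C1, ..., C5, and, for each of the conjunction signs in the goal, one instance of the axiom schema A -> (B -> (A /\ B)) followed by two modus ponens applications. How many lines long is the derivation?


Conjoining 5 premises:
- 5 premise lines
- the goal has 4 conjunction signs; each costs 1 axiom instance + 2 MP = 3 lines: 3 * 4 = 12
Total = 5 + 12 = 17 lines.

17


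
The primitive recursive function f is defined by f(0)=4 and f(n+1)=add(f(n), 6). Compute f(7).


f(0) = 4
f(1) = add(f(0), 6) = add(4, 6) = 10
f(2) = add(f(1), 6) = add(10, 6) = 16
f(3) = add(f(2), 6) = add(16, 6) = 22
f(4) = add(f(3), 6) = add(22, 6) = 28
f(5) = add(f(4), 6) = add(28, 6) = 34
f(6) = add(f(5), 6) = add(34, 6) = 40
f(7) = add(f(6), 6) = add(40, 6) = 46


46


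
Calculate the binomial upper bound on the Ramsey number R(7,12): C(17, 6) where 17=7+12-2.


R(7,12) <= C(7+12-2, 7-1) = C(17, 6)
C(17, 6) = 17! / (6! * 11!)
= 12376

12376


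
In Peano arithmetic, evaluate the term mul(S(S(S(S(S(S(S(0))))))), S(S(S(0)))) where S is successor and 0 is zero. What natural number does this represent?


mul(S^7(0), S^3(0)):
S^7(0) = 7
S^3(0) = 3
7 * 3 = 21

21


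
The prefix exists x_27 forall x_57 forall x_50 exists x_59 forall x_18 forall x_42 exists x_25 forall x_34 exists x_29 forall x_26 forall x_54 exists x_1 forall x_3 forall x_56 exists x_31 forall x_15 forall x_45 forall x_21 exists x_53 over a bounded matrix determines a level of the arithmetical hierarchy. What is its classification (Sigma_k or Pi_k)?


Leading quantifier is exists, so the class is Sigma.
Number of quantifier blocks = alternations + 1 = 12 + 1 = 13.
Classification: Sigma_13

Sigma_13


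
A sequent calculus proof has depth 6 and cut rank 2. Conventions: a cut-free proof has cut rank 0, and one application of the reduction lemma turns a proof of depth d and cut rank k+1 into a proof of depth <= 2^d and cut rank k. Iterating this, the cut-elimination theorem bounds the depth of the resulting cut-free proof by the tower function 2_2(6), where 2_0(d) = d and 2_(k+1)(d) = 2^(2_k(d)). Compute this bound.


Each rank reduction sends depth d to at most 2^d; cut rank r needs r reductions.
2_0(6) = 6
2_1(6) = 2^6 = 64
2_2(6) = 2^64 = 18446744073709551616
Cut-free depth bound = 18446744073709551616

18446744073709551616


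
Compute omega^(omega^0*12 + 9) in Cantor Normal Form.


omega^(omega^0*12 + 9):
omega^0 = 1, so the exponent is 12 + 9 = 21 (finite ordinal addition).
Result = omega^21, already a single CNF term.

omega^21


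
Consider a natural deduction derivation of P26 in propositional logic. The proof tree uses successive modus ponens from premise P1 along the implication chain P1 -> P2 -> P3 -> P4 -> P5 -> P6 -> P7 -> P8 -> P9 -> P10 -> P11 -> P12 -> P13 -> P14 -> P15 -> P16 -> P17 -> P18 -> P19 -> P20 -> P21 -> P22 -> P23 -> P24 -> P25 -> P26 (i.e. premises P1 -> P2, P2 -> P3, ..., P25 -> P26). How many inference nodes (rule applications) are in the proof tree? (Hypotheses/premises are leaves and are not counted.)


We have a chain: P1 -> P2 -> P3 -> P4 -> P5 -> P6 -> P7 -> P8 -> P9 -> P10 -> P11 -> P12 -> P13 -> P14 -> P15 -> P16 -> P17 -> P18 -> P19 -> P20 -> P21 -> P22 -> P23 -> P24 -> P25 -> P26.
Each modus ponens application produces the next variable.
The chain has 26 propositions, so 26-1 = 25 modus ponens steps.
Total inference nodes = 25

25


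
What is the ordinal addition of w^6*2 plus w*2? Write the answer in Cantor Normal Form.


Ordinal addition w^6*2 + w*2:
Leading exponent of alpha (6) > leading exponent of beta (1).
Since alpha's term has higher exponent than beta's leading term,
the sum is simply alpha followed by beta.
Result = w^6*2 + w*2

w^6*2 + w*2


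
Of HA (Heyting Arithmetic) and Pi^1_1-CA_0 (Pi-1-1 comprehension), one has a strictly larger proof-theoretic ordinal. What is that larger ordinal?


Proof-theoretic ordinal of HA (Heyting Arithmetic): epsilon_0
Proof-theoretic ordinal of Pi^1_1-CA_0 (Pi-1-1 comprehension): psi_0(Omega_omega)
Comparing: epsilon_0 < psi_0(Omega_omega).
The larger ordinal is psi_0(Omega_omega) (from Pi^1_1-CA_0 (Pi-1-1 comprehension)).

psi_0(Omega_omega)


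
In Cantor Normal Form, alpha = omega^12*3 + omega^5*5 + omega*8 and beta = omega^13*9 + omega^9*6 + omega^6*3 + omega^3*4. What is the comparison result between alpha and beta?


Compare term by term from highest exponent:
alpha = omega^12*3 + omega^5*5 + omega*8
beta = omega^13*9 + omega^9*6 + omega^6*3 + omega^3*4
Term 1: alpha has omega^12*3, beta has omega^13*9
Term 2: alpha has omega^5*5, beta has omega^9*6
Term 3: alpha has omega^1*8, beta has omega^6*3
Term 4: alpha has omega^0*0, beta has omega^3*4
Result: alpha < beta

alpha < beta


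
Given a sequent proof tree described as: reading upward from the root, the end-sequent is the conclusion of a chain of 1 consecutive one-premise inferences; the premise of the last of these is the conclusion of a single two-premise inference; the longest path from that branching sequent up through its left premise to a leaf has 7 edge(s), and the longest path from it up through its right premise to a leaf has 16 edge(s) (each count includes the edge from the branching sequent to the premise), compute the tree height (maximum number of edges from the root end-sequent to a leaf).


Longest path through the left premise: 7 edges (measured from the branching sequent)
Longest path through the right premise: 16 edges
Height of the subtree rooted at the branching sequent: max(7, 16) = 16
The branching sequent sits 1 edges above the root (the chain of one-premise inferences), so height = 16 + 1 = 17

17


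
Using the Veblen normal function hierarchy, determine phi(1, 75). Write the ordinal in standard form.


phi(1, 75):
phi(1, beta) = epsilon_beta (the beta-th epsilon number).
phi(1, 75) = epsilon_75

epsilon_75


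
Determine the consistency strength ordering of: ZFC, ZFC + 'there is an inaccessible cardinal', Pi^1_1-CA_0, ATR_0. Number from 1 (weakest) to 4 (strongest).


Ordering by consistency strength:
1. ATR_0
2. Pi^1_1-CA_0
3. ZFC
4. ZFC + 'there is an inaccessible cardinal'


ZFC=3, ZFC + 'there is an inaccessible cardinal'=4, Pi^1_1-CA_0=2, ATR_0=1


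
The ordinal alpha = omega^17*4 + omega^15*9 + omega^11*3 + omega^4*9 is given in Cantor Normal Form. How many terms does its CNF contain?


CNF: omega^17*4 + omega^15*9 + omega^11*3 + omega^4*9
Count the summands separated by '+':
  term 1: omega^17*4
  term 2: omega^15*9
  term 3: omega^11*3
  term 4: omega^4*9
Total terms = 4

4


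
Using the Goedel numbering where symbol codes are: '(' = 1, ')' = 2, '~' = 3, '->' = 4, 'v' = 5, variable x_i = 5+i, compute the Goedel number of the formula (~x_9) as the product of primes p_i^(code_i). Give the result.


Formula: (~x_9)
Symbol codes: [1, 3, 14, 2]
Primes: [2, 3, 5, 7]
p_1^1 = 2^1 = 2
p_2^3 = 3^3 = 27
p_3^14 = 5^14 = 6103515625
p_4^2 = 7^2 = 49
Product = 16149902343750

16149902343750


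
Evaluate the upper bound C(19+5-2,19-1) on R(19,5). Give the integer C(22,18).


R(19,5) <= C(19+5-2, 19-1) = C(22, 18)
C(22, 18) = 22! / (18! * 4!)
= 7315

7315


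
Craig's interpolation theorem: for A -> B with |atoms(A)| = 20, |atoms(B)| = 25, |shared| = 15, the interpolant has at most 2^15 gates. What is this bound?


Shared atoms = 15
Craig interpolant size bound = 2^15
= 32768

32768


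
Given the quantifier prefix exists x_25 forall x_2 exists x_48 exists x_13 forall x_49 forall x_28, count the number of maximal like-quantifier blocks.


Alternations = 3.
Blocks = alternations + 1 = 4

4


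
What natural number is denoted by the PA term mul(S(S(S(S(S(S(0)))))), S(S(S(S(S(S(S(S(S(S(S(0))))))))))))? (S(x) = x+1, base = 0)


mul(S^6(0), S^11(0)):
S^6(0) = 6
S^11(0) = 11
6 * 11 = 66

66


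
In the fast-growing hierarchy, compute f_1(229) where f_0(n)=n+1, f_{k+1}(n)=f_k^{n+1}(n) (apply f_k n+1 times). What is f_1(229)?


f_1(229) = f_0^230(229)
f_0 adds 1 each time, applied 230 times.
f_1(229) = 229 + 230 = 459

459


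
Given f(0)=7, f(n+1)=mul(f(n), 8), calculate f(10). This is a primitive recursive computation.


f(0) = 7
f(1) = mul(f(0), 8) = mul(7, 8) = 56
f(2) = mul(f(1), 8) = mul(56, 8) = 448
f(3) = mul(f(2), 8) = mul(448, 8) = 3584
f(4) = mul(f(3), 8) = mul(3584, 8) = 28672
f(5) = mul(f(4), 8) = mul(28672, 8) = 229376
f(6) = mul(f(5), 8) = mul(229376, 8) = 1835008
f(7) = mul(f(6), 8) = mul(1835008, 8) = 14680064
f(8) = mul(f(7), 8) = mul(14680064, 8) = 117440512
f(9) = mul(f(8), 8) = mul(117440512, 8) = 939524096
f(10) = mul(f(9), 8) = mul(939524096, 8) = 7516192768


7516192768


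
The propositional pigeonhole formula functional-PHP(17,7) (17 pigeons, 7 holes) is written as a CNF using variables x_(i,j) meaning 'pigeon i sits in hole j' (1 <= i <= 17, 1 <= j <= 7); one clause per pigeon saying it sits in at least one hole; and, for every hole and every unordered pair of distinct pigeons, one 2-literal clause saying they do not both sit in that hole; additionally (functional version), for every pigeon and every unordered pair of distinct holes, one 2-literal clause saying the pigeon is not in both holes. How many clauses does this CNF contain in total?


functional-PHP(17,7): 17 pigeons, 7 holes, 17*7 = 119 variables.
- pigeon clauses: one per pigeon -> 17 clauses
- hole clauses: 7 holes * C(17,2) = 7 * 136 -> 952 clauses
- functional clauses: 17 pigeons * C(7,2) = 17 * 21 -> 357 clauses
Total clauses = 17 + 952 + 357 = 1326

1326


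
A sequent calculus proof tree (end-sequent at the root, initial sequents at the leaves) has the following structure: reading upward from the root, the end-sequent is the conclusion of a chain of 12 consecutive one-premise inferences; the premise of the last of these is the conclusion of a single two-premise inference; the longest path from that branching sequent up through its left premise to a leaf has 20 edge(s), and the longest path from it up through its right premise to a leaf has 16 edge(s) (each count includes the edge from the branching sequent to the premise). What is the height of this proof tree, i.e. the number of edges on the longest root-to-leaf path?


Longest path through the left premise: 20 edges (measured from the branching sequent)
Longest path through the right premise: 16 edges
Height of the subtree rooted at the branching sequent: max(20, 16) = 20
The branching sequent sits 12 edges above the root (the chain of one-premise inferences), so height = 20 + 12 = 32

32


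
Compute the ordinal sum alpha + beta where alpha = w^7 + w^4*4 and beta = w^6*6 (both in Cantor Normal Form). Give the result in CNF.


Ordinal addition (w^7 + w^4*4) + w^6*6:
alpha's leading term has exponent 7 > beta's exponent 6, so it survives.
alpha's tail term has exponent 4 < beta's exponent 6, so it is absorbed by beta.
In ordinal addition, any term followed by a strictly larger-exponent term is absorbed.
Result = w^7 + w^6*6

w^7 + w^6*6


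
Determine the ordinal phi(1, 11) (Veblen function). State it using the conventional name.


phi(1, 11):
phi(1, beta) = epsilon_beta (the beta-th epsilon number).
phi(1, 11) = epsilon_11

epsilon_11


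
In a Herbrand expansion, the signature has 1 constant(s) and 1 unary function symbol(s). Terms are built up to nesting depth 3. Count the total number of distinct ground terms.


Herbrand terms by depth:
Depth 0: 1 constants
Depth 1: 1 new terms (running total: 2)
Depth 2: 1 new terms (running total: 3)
Depth 3: 1 new terms (running total: 4)
Total distinct ground terms = 4

4


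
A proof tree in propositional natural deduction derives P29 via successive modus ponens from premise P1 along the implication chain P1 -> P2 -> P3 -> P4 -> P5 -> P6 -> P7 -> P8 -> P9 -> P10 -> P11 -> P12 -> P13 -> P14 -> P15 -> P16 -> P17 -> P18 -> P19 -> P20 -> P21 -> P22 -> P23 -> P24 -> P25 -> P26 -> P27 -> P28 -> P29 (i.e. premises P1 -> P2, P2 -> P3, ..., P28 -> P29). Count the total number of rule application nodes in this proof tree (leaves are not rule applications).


We have a chain: P1 -> P2 -> P3 -> P4 -> P5 -> P6 -> P7 -> P8 -> P9 -> P10 -> P11 -> P12 -> P13 -> P14 -> P15 -> P16 -> P17 -> P18 -> P19 -> P20 -> P21 -> P22 -> P23 -> P24 -> P25 -> P26 -> P27 -> P28 -> P29.
Each modus ponens application produces the next variable.
The chain has 29 propositions, so 29-1 = 28 modus ponens steps.
Total inference nodes = 28

28


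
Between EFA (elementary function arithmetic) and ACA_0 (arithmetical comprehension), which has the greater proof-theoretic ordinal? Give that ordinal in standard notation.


Proof-theoretic ordinal of EFA (elementary function arithmetic): omega^3
Proof-theoretic ordinal of ACA_0 (arithmetical comprehension): epsilon_0
Comparing: omega^3 < epsilon_0.
The larger ordinal is epsilon_0 (from ACA_0 (arithmetical comprehension)).

epsilon_0


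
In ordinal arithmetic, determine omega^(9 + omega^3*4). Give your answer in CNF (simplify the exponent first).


omega^(9 + omega^3*4):
In ordinal addition a term is absorbed by a following term of strictly larger exponent: 0 < 3, so 9 + omega^3*4 = omega^3*4.
omega raised to a CNF ordinal is a single CNF term: Result = omega^(omega^3*4)

omega^(omega^3*4)


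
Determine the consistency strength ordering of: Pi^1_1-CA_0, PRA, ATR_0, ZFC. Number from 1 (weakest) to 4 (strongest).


Ordering by consistency strength:
1. PRA
2. ATR_0
3. Pi^1_1-CA_0
4. ZFC


Pi^1_1-CA_0=3, PRA=1, ATR_0=2, ZFC=4


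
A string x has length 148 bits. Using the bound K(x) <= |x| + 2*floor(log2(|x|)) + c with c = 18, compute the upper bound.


floor(log2(148)) = 7
2 * 7 = 14
K(x) <= 148 + 14 + 18 = 180

180


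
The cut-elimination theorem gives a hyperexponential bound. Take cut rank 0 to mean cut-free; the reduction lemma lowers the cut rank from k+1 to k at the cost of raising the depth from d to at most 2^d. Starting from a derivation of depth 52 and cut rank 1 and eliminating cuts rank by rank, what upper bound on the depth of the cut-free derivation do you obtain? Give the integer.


Each rank reduction sends depth d to at most 2^d; cut rank r needs r reductions.
2_0(52) = 52
2_1(52) = 2^52 = 4503599627370496
Cut-free depth bound = 4503599627370496

4503599627370496


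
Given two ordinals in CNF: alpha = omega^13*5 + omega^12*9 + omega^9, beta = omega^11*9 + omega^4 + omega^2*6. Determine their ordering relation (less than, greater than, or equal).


Compare term by term from highest exponent:
alpha = omega^13*5 + omega^12*9 + omega^9
beta = omega^11*9 + omega^4 + omega^2*6
Term 1: alpha has omega^13*5, beta has omega^11*9
Term 2: alpha has omega^12*9, beta has omega^4*1
Term 3: alpha has omega^9*1, beta has omega^2*6
Result: alpha > beta

alpha > beta
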